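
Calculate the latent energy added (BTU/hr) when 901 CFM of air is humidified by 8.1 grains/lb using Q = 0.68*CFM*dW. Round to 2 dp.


Q = 0.68 * 901 * 8.1 = 4962.71 BTU/hr

4962.71 BTU/hr


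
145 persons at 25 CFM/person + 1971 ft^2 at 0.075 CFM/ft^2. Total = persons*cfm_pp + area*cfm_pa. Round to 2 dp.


Total = 145*25 + 1971*0.075 = 3772.83 CFM

3772.83 CFM


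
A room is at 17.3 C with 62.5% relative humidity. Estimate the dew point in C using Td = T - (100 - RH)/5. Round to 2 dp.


Td = 17.3 - (100-62.5)/5 = 9.80 C

9.80 C


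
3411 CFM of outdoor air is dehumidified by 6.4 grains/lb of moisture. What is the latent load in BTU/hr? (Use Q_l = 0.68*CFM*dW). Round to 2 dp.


Q = 0.68 * 3411 * 6.4 = 14844.67 BTU/hr

14844.67 BTU/hr


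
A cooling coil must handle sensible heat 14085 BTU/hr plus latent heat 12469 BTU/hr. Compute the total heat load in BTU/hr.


Qt = 14085 + 12469 = 26554 BTU/hr

26554 BTU/hr


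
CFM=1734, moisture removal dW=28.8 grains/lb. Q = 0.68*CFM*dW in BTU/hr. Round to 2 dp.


Q = 0.68 * 1734 * 28.8 = 33958.66 BTU/hr

33958.66 BTU/hr


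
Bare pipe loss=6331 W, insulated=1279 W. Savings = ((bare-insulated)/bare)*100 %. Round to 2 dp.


Savings = ((6331-1279)/6331)*100 = 79.80 %

79.80 %


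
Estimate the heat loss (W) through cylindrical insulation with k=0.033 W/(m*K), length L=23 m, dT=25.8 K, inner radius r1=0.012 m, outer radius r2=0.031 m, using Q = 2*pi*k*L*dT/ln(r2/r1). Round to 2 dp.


Q = 2*pi*0.033*23*25.8/ln(0.031/0.012) = 129.64 W

129.64 W


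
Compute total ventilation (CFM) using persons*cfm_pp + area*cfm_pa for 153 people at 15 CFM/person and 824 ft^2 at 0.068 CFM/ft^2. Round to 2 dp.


Total = 153*15 + 824*0.068 = 2351.03 CFM

2351.03 CFM


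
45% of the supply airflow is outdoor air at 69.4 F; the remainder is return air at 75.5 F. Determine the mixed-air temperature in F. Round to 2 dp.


T_mix = 0.45*69.4 + 0.55*75.5 = 72.76 F

72.76 F


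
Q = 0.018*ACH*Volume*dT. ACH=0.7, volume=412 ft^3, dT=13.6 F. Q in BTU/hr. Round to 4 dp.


Q = 0.018 * 0.7 * 412 * 13.6 = 70.6003 BTU/hr

70.6003 BTU/hr


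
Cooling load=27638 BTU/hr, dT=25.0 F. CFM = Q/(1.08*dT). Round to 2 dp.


CFM = 27638 / (1.08 * 25.0) = 1023.63

1023.63 CFM


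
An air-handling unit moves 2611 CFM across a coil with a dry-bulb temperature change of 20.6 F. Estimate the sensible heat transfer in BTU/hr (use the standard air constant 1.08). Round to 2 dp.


Q = 1.08 * 2611 * 20.6 = 58089.53 BTU/hr

58089.53 BTU/hr


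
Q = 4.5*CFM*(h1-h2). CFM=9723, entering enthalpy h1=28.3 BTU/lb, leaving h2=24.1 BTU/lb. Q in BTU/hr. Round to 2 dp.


Q = 4.5 * 9723 * (28.3 - 24.1) = 183764.70 BTU/hr

183764.70 BTU/hr


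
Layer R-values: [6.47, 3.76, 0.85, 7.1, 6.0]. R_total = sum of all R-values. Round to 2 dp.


R_total = 6.47 + 3.76 + 0.85 + 7.1 + 6.0 = 24.18

24.18


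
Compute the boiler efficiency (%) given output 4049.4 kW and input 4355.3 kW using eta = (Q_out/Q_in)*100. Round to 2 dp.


eta = (4049.4/4355.3)*100 = 92.98 %

92.98 %


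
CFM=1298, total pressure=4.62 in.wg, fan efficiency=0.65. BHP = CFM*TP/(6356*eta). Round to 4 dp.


BHP = 1298 * 4.62 / (6356 * 0.65) = 1.4515 hp

1.4515 hp


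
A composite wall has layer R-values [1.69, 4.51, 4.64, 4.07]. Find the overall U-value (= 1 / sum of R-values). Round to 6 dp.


R_total = 1.69 + 4.51 + 4.64 + 4.07 = 14.91
U = 1/14.91 = 0.067069

0.067069


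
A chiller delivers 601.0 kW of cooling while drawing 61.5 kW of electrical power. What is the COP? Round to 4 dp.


COP = 601.0 / 61.5 = 9.7724

9.7724


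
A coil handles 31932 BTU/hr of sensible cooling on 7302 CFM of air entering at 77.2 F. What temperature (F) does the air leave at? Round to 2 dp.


dT = 31932/(1.08*7302) = 4.0491
T_leave = 77.2 - 4.0491 = 73.15 F

73.15 F


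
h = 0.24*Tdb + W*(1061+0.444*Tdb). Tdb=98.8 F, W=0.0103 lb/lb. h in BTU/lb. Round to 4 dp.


h = 0.24*98.8 + 0.0103*(1061+0.444*98.8) = 35.0921 BTU/lb

35.0921 BTU/lb


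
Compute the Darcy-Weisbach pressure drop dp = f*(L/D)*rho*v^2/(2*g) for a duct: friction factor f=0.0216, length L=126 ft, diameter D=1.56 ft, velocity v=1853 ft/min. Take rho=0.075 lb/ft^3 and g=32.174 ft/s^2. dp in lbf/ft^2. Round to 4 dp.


v_fps = 1853/60 = 30.8833 ft/s
dp = 0.0216*(126/1.56)*0.075*30.8833^2/(2*32.174) = 1.9394 lbf/ft^2

1.9394 lbf/ft^2


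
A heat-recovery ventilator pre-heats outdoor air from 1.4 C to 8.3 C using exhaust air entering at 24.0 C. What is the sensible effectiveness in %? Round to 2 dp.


eff = (8.3-1.4)/(24.0-1.4)*100 = 30.53 %

30.53 %


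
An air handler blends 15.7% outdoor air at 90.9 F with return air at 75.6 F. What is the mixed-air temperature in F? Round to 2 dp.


T_mix = 75.6 + (15.7/100)*(90.9-75.6) = 78.00 F

78.00 F


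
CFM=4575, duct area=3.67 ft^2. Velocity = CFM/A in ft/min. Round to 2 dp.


V = 4575 / 3.67 = 1246.59 ft/min

1246.59 ft/min


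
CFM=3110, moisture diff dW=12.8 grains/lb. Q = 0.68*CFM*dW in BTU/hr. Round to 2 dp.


Q = 0.68 * 3110 * 12.8 = 27069.44 BTU/hr

27069.44 BTU/hr


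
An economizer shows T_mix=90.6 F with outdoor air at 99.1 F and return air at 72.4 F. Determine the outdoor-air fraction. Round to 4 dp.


frac = (90.6 - 72.4) / (99.1 - 72.4) = 0.6816

0.6816


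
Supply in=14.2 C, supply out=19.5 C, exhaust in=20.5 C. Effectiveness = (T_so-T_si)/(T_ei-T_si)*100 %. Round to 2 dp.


eff = (19.5-14.2)/(20.5-14.2)*100 = 84.13 %

84.13 %


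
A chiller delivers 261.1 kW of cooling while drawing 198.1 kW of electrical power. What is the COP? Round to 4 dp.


COP = 261.1 / 198.1 = 1.3180

1.3180


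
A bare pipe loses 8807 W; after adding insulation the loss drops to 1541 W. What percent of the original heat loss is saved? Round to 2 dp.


Savings = ((8807-1541)/8807)*100 = 82.50 %

82.50 %


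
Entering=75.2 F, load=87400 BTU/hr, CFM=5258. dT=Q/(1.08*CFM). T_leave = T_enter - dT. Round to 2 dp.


dT = 87400/(1.08*5258) = 15.3910
T_leave = 75.2 - 15.3910 = 59.81 F

59.81 F


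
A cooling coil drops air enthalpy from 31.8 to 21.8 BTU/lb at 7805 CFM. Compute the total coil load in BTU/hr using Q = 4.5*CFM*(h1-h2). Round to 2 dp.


Q = 4.5 * 7805 * (31.8 - 21.8) = 351225.00 BTU/hr

351225.00 BTU/hr


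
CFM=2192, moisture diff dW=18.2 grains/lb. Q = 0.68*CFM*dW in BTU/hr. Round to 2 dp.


Q = 0.68 * 2192 * 18.2 = 27128.19 BTU/hr

27128.19 BTU/hr


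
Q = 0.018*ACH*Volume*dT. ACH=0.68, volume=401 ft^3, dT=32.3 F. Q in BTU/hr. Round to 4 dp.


Q = 0.018 * 0.68 * 401 * 32.3 = 158.5362 BTU/hr

158.5362 BTU/hr


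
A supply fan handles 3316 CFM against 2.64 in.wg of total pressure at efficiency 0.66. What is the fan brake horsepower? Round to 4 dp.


BHP = 3316 * 2.64 / (6356 * 0.66) = 2.0868 hp

2.0868 hp


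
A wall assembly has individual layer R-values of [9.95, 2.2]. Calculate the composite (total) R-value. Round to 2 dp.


R_total = 9.95 + 2.2 = 12.15

12.15


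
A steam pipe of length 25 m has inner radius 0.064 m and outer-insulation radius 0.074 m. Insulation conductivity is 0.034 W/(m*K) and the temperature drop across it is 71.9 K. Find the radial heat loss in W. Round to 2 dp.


Q = 2*pi*0.034*25*71.9/ln(0.074/0.064) = 2644.93 W

2644.93 W


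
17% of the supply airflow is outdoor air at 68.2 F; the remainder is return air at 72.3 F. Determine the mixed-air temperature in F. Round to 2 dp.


T_mix = 0.17*68.2 + 0.83*72.3 = 71.60 F

71.60 F


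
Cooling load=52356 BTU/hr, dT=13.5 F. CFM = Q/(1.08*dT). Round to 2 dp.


CFM = 52356 / (1.08 * 13.5) = 3590.95

3590.95 CFM


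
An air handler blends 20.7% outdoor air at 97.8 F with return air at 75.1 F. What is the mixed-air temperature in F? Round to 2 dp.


T_mix = 75.1 + (20.7/100)*(97.8-75.1) = 79.80 F

79.80 F


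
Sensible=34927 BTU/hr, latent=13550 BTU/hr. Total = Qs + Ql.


Qt = 34927 + 13550 = 48477 BTU/hr

48477 BTU/hr


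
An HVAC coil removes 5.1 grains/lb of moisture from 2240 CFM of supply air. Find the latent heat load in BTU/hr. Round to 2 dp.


Q = 0.68 * 2240 * 5.1 = 7768.32 BTU/hr

7768.32 BTU/hr


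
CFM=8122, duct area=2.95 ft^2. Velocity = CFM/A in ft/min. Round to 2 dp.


V = 8122 / 2.95 = 2753.22 ft/min

2753.22 ft/min


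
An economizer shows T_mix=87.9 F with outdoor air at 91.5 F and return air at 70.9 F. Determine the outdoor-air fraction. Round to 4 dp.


frac = (87.9 - 70.9) / (91.5 - 70.9) = 0.8252

0.8252


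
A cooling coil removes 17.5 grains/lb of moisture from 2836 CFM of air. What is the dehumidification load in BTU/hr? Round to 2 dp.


Q = 0.68 * 2836 * 17.5 = 33748.40 BTU/hr

33748.40 BTU/hr


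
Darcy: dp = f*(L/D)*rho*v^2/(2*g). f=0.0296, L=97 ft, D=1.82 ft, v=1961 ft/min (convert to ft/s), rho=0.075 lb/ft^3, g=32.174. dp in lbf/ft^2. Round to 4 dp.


v_fps = 1961/60 = 32.6833 ft/s
dp = 0.0296*(97/1.82)*0.075*32.6833^2/(2*32.174) = 1.9641 lbf/ft^2

1.9641 lbf/ft^2


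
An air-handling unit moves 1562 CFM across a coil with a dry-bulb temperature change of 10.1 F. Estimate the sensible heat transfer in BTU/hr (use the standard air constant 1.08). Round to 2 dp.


Q = 1.08 * 1562 * 10.1 = 17038.30 BTU/hr

17038.30 BTU/hr


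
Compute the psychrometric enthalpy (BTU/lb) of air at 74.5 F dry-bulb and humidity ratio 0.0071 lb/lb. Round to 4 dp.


h = 0.24*74.5 + 0.0071*(1061+0.444*74.5) = 25.6480 BTU/lb

25.6480 BTU/lb


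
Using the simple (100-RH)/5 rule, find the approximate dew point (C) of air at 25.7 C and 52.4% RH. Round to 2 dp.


Td = 25.7 - (100-52.4)/5 = 16.18 C

16.18 C


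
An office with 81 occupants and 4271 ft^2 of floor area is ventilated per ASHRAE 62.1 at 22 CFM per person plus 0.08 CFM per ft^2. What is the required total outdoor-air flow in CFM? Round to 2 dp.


Total = 81*22 + 4271*0.08 = 2123.68 CFM

2123.68 CFM


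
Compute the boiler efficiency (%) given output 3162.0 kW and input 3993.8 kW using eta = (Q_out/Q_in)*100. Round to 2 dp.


eta = (3162.0/3993.8)*100 = 79.17 %

79.17 %


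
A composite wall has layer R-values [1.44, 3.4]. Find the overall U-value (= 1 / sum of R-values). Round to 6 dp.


R_total = 1.44 + 3.4 = 4.84
U = 1/4.84 = 0.206612

0.206612


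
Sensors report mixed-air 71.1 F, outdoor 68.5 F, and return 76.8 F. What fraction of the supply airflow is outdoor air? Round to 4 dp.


frac = (71.1 - 76.8) / (68.5 - 76.8) = 0.6867

0.6867


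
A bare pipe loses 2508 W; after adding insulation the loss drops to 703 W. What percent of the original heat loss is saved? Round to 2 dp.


Savings = ((2508-703)/2508)*100 = 71.97 %

71.97 %


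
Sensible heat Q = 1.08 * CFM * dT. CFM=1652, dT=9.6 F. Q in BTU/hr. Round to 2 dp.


Q = 1.08 * 1652 * 9.6 = 17127.94 BTU/hr

17127.94 BTU/hr


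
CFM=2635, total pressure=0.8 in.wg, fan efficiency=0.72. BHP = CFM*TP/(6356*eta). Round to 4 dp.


BHP = 2635 * 0.8 / (6356 * 0.72) = 0.4606 hp

0.4606 hp


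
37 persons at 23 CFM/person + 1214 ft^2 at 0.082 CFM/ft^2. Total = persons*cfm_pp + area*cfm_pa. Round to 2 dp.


Total = 37*23 + 1214*0.082 = 950.55 CFM

950.55 CFM


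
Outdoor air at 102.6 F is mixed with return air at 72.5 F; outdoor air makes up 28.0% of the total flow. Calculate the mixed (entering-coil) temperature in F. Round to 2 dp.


T_mix = 72.5 + (28.0/100)*(102.6-72.5) = 80.93 F

80.93 F


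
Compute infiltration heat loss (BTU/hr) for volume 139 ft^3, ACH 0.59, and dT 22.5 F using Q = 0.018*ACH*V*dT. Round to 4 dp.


Q = 0.018 * 0.59 * 139 * 22.5 = 33.2141 BTU/hr

33.2141 BTU/hr


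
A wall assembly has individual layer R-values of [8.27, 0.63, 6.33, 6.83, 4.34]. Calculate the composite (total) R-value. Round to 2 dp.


R_total = 8.27 + 0.63 + 6.33 + 6.83 + 4.34 = 26.40

26.40


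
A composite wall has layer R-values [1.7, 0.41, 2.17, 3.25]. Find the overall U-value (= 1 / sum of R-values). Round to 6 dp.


R_total = 1.7 + 0.41 + 2.17 + 3.25 = 7.53
U = 1/7.53 = 0.132802

0.132802


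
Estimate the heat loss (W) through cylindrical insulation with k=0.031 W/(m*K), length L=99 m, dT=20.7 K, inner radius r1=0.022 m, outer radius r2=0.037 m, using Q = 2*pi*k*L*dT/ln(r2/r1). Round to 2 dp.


Q = 2*pi*0.031*99*20.7/ln(0.037/0.022) = 767.80 W

767.80 W


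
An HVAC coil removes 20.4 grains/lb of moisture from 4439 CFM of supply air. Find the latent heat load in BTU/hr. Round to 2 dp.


Q = 0.68 * 4439 * 20.4 = 61577.81 BTU/hr

61577.81 BTU/hr


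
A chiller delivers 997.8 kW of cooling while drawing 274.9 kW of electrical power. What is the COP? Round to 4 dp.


COP = 997.8 / 274.9 = 3.6297

3.6297


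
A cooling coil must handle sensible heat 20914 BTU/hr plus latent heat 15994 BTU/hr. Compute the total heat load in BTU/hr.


Qt = 20914 + 15994 = 36908 BTU/hr

36908 BTU/hr


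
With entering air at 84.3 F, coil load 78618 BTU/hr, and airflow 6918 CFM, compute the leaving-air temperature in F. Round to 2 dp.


dT = 78618/(1.08*6918) = 10.5225
T_leave = 84.3 - 10.5225 = 73.78 F

73.78 F


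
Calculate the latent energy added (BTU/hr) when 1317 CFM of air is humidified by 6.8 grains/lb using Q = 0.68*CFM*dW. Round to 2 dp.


Q = 0.68 * 1317 * 6.8 = 6089.81 BTU/hr

6089.81 BTU/hr


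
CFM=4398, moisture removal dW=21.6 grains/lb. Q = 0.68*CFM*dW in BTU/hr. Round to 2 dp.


Q = 0.68 * 4398 * 21.6 = 64597.82 BTU/hr

64597.82 BTU/hr


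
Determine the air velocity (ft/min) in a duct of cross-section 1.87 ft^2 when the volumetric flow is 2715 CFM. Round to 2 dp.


V = 2715 / 1.87 = 1451.87 ft/min

1451.87 ft/min


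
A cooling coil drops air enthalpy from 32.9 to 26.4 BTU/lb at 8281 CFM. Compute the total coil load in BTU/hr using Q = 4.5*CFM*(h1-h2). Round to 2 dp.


Q = 4.5 * 8281 * (32.9 - 26.4) = 242219.25 BTU/hr

242219.25 BTU/hr


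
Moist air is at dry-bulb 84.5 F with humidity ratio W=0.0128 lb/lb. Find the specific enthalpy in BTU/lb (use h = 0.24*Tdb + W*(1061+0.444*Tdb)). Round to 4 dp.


h = 0.24*84.5 + 0.0128*(1061+0.444*84.5) = 34.3410 BTU/lb

34.3410 BTU/lb


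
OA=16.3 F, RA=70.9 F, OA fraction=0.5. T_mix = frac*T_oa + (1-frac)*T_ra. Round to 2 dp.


T_mix = 0.5*16.3 + 0.5*70.9 = 43.60 F

43.60 F


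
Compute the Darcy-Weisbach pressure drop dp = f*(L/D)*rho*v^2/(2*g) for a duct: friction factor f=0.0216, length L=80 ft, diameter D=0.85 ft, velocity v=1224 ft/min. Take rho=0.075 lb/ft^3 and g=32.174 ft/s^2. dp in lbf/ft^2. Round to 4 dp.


v_fps = 1224/60 = 20.4 ft/s
dp = 0.0216*(80/0.85)*0.075*20.4^2/(2*32.174) = 0.9861 lbf/ft^2

0.9861 lbf/ft^2


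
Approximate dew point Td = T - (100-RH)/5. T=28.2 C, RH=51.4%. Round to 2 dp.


Td = 28.2 - (100-51.4)/5 = 18.48 C

18.48 C


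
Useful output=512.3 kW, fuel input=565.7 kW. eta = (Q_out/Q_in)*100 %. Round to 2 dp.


eta = (512.3/565.7)*100 = 90.56 %

90.56 %


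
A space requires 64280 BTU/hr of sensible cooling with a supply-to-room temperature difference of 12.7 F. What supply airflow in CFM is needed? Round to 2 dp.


CFM = 64280 / (1.08 * 12.7) = 4686.50

4686.50 CFM


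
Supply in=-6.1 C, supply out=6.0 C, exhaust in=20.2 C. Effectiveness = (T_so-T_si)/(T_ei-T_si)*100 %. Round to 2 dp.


eff = (6.0-(-6.1))/(20.2-(-6.1))*100 = 46.01 %

46.01 %


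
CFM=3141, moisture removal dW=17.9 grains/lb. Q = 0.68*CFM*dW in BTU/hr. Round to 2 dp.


Q = 0.68 * 3141 * 17.9 = 38232.25 BTU/hr

38232.25 BTU/hr


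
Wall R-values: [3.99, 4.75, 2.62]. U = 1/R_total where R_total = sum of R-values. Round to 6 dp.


R_total = 3.99 + 4.75 + 2.62 = 11.36
U = 1/11.36 = 0.088028

0.088028


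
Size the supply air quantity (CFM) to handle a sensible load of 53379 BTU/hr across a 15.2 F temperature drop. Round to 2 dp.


CFM = 53379 / (1.08 * 15.2) = 3251.64

3251.64 CFM


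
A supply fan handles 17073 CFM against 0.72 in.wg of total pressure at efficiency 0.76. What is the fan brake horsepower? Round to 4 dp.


BHP = 17073 * 0.72 / (6356 * 0.76) = 2.5447 hp

2.5447 hp


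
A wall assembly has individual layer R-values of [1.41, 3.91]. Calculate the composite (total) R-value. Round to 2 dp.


R_total = 1.41 + 3.91 = 5.32

5.32


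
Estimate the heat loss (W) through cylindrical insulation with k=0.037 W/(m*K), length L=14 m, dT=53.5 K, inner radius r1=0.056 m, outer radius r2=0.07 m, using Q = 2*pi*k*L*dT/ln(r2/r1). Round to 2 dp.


Q = 2*pi*0.037*14*53.5/ln(0.07/0.056) = 780.33 W

780.33 W


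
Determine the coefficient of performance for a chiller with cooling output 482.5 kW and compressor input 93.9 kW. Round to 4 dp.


COP = 482.5 / 93.9 = 5.1384

5.1384


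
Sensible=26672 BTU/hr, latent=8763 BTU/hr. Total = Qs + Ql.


Qt = 26672 + 8763 = 35435 BTU/hr

35435 BTU/hr


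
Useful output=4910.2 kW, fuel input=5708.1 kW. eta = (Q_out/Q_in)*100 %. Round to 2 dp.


eta = (4910.2/5708.1)*100 = 86.02 %

86.02 %


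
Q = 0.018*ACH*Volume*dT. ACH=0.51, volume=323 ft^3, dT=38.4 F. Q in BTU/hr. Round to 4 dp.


Q = 0.018 * 0.51 * 323 * 38.4 = 113.8614 BTU/hr

113.8614 BTU/hr


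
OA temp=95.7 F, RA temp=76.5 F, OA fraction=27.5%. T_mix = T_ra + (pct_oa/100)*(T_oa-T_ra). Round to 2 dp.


T_mix = 76.5 + (27.5/100)*(95.7-76.5) = 81.78 F

81.78 F


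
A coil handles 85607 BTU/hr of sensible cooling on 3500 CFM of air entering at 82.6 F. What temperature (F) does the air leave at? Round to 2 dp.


dT = 85607/(1.08*3500) = 22.6474
T_leave = 82.6 - 22.6474 = 59.95 F

59.95 F


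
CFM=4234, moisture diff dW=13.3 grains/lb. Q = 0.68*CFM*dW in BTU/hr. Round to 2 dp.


Q = 0.68 * 4234 * 13.3 = 38292.30 BTU/hr

38292.30 BTU/hr


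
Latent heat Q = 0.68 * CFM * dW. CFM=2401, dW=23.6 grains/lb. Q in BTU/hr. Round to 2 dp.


Q = 0.68 * 2401 * 23.6 = 38531.25 BTU/hr

38531.25 BTU/hr


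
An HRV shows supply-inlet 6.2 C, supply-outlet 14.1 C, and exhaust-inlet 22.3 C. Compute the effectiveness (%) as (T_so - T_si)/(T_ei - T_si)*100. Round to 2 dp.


eff = (14.1-6.2)/(22.3-6.2)*100 = 49.07 %

49.07 %


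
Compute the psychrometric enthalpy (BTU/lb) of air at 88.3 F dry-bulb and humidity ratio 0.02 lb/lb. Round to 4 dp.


h = 0.24*88.3 + 0.02*(1061+0.444*88.3) = 43.1961 BTU/lb

43.1961 BTU/lb


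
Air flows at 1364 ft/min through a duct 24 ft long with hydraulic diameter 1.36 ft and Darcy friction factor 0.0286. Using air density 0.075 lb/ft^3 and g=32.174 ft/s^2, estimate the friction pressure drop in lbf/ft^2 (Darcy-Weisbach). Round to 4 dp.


v_fps = 1364/60 = 22.7333 ft/s
dp = 0.0286*(24/1.36)*0.075*22.7333^2/(2*32.174) = 0.3040 lbf/ft^2

0.3040 lbf/ft^2


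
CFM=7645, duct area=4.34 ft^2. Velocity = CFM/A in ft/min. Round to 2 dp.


V = 7645 / 4.34 = 1761.52 ft/min

1761.52 ft/min


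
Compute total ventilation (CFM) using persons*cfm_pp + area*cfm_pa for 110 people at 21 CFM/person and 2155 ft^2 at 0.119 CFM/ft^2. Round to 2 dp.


Total = 110*21 + 2155*0.119 = 2566.45 CFM

2566.45 CFM


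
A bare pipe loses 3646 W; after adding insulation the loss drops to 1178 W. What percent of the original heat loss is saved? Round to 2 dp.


Savings = ((3646-1178)/3646)*100 = 67.69 %

67.69 %


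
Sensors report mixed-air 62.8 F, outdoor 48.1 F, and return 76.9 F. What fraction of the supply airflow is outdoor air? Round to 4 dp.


frac = (62.8 - 76.9) / (48.1 - 76.9) = 0.4896

0.4896


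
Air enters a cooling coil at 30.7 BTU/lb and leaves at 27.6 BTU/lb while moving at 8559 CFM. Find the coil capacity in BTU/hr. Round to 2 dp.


Q = 4.5 * 8559 * (30.7 - 27.6) = 119398.05 BTU/hr

119398.05 BTU/hr


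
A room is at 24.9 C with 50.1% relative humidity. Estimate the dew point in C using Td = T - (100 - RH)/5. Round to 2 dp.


Td = 24.9 - (100-50.1)/5 = 14.92 C

14.92 C


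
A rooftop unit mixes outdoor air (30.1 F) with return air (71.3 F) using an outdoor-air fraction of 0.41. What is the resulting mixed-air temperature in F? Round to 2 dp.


T_mix = 0.41*30.1 + 0.59*71.3 = 54.41 F

54.41 F


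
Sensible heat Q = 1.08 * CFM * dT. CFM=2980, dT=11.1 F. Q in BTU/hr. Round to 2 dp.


Q = 1.08 * 2980 * 11.1 = 35724.24 BTU/hr

35724.24 BTU/hr


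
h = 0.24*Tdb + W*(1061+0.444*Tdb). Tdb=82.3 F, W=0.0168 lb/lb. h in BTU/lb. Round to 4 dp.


h = 0.24*82.3 + 0.0168*(1061+0.444*82.3) = 38.1907 BTU/lb

38.1907 BTU/lb


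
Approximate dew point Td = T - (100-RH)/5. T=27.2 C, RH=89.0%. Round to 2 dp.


Td = 27.2 - (100-89.0)/5 = 25.00 C

25.00 C


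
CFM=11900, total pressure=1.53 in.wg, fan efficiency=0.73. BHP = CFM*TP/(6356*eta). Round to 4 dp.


BHP = 11900 * 1.53 / (6356 * 0.73) = 3.9240 hp

3.9240 hp


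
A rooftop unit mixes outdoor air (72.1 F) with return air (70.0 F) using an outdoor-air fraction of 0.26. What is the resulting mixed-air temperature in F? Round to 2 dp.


T_mix = 0.26*72.1 + 0.74*70.0 = 70.55 F

70.55 F


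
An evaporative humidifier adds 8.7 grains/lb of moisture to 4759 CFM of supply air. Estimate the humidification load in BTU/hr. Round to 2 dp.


Q = 0.68 * 4759 * 8.7 = 28154.24 BTU/hr

28154.24 BTU/hr


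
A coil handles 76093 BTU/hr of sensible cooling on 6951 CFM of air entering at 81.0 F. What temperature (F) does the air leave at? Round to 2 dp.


dT = 76093/(1.08*6951) = 10.1362
T_leave = 81.0 - 10.1362 = 70.86 F

70.86 F


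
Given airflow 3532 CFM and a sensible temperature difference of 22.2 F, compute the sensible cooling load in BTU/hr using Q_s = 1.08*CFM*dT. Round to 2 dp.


Q = 1.08 * 3532 * 22.2 = 84683.23 BTU/hr

84683.23 BTU/hr


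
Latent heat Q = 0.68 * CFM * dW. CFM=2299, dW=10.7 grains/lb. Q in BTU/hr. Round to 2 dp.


Q = 0.68 * 2299 * 10.7 = 16727.52 BTU/hr

16727.52 BTU/hr


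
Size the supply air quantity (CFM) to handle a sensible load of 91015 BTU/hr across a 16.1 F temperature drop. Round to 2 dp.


CFM = 91015 / (1.08 * 16.1) = 5234.36

5234.36 CFM


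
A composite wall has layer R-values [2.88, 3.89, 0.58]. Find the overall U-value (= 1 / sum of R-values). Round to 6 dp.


R_total = 2.88 + 3.89 + 0.58 = 7.35
U = 1/7.35 = 0.136054

0.136054


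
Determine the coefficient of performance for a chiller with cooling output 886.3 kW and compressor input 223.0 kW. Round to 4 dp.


COP = 886.3 / 223.0 = 3.9744

3.9744


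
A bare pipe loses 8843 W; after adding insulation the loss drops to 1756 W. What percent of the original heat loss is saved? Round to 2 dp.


Savings = ((8843-1756)/8843)*100 = 80.14 %

80.14 %


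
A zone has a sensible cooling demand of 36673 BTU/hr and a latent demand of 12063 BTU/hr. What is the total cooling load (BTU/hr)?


Qt = 36673 + 12063 = 48736 BTU/hr

48736 BTU/hr


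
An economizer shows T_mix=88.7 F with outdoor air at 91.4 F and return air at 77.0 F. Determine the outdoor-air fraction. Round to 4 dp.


frac = (88.7 - 77.0) / (91.4 - 77.0) = 0.8125

0.8125


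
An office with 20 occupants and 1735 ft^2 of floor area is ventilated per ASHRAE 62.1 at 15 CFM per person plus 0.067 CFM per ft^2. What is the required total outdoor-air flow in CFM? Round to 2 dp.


Total = 20*15 + 1735*0.067 = 416.25 CFM

416.25 CFM


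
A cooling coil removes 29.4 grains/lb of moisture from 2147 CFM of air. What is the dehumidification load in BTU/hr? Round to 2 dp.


Q = 0.68 * 2147 * 29.4 = 42922.82 BTU/hr

42922.82 BTU/hr


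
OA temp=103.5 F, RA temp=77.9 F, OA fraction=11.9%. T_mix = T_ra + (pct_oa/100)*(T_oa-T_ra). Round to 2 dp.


T_mix = 77.9 + (11.9/100)*(103.5-77.9) = 80.95 F

80.95 F


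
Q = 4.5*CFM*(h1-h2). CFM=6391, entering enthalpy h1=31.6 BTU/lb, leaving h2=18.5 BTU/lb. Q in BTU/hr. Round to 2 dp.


Q = 4.5 * 6391 * (31.6 - 18.5) = 376749.45 BTU/hr

376749.45 BTU/hr


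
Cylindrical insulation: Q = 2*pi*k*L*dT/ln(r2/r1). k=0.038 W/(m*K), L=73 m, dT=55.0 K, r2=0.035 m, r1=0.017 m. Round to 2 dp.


Q = 2*pi*0.038*73*55.0/ln(0.035/0.017) = 1327.49 W

1327.49 W


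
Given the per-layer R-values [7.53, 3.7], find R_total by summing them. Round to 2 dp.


R_total = 7.53 + 3.7 = 11.23

11.23


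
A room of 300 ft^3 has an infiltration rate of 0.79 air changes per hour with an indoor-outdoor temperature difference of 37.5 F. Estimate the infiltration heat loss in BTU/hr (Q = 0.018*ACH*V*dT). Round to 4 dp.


Q = 0.018 * 0.79 * 300 * 37.5 = 159.9750 BTU/hr

159.9750 BTU/hr


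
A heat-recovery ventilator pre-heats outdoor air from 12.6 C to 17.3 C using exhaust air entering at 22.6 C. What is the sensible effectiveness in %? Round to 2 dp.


eff = (17.3-12.6)/(22.6-12.6)*100 = 47.00 %

47.00 %


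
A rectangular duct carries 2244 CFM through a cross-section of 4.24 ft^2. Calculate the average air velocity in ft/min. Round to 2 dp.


V = 2244 / 4.24 = 529.25 ft/min

529.25 ft/min


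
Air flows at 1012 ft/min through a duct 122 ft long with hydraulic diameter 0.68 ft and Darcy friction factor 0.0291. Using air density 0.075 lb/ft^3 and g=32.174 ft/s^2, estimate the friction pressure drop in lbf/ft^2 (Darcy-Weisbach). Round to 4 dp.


v_fps = 1012/60 = 16.8667 ft/s
dp = 0.0291*(122/0.68)*0.075*16.8667^2/(2*32.174) = 1.7311 lbf/ft^2

1.7311 lbf/ft^2


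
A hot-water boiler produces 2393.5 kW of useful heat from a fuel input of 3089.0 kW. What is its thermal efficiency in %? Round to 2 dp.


eta = (2393.5/3089.0)*100 = 77.48 %

77.48 %


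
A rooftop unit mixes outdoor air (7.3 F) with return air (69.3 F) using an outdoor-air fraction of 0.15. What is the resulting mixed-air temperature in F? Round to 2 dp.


T_mix = 0.15*7.3 + 0.85*69.3 = 60.00 F

60.00 F


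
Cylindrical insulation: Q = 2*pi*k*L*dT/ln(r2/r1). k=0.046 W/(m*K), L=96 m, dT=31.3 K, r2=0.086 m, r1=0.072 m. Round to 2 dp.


Q = 2*pi*0.046*96*31.3/ln(0.086/0.072) = 4887.78 W

4887.78 W


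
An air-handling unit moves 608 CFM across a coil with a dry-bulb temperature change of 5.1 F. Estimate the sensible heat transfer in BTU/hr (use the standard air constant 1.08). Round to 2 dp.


Q = 1.08 * 608 * 5.1 = 3348.86 BTU/hr

3348.86 BTU/hr


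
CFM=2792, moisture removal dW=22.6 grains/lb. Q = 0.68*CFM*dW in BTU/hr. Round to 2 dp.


Q = 0.68 * 2792 * 22.6 = 42907.46 BTU/hr

42907.46 BTU/hr


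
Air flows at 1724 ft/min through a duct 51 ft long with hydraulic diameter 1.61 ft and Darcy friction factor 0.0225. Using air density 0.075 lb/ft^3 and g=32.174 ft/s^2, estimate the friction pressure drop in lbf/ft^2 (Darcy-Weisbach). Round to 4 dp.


v_fps = 1724/60 = 28.7333 ft/s
dp = 0.0225*(51/1.61)*0.075*28.7333^2/(2*32.174) = 0.6858 lbf/ft^2

0.6858 lbf/ft^2


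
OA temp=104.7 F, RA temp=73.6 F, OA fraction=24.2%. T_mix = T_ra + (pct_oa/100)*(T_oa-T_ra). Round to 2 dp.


T_mix = 73.6 + (24.2/100)*(104.7-73.6) = 81.13 F

81.13 F


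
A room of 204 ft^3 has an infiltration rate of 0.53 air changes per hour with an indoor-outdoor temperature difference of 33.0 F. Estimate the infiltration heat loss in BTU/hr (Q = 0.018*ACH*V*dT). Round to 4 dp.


Q = 0.018 * 0.53 * 204 * 33.0 = 64.2233 BTU/hr

64.2233 BTU/hr


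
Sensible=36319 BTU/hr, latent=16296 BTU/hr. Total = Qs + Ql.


Qt = 36319 + 16296 = 52615 BTU/hr

52615 BTU/hr


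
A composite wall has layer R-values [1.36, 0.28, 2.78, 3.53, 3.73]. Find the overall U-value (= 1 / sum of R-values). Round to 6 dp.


R_total = 1.36 + 0.28 + 2.78 + 3.53 + 3.73 = 11.68
U = 1/11.68 = 0.085616

0.085616


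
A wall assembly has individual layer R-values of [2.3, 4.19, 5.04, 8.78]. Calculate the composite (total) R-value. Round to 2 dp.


R_total = 2.3 + 4.19 + 5.04 + 8.78 = 20.31

20.31


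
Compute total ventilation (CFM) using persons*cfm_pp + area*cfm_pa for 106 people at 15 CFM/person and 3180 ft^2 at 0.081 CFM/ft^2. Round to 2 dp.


Total = 106*15 + 3180*0.081 = 1847.58 CFM

1847.58 CFM


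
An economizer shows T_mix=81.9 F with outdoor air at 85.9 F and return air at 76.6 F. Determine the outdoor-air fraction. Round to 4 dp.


frac = (81.9 - 76.6) / (85.9 - 76.6) = 0.5699

0.5699


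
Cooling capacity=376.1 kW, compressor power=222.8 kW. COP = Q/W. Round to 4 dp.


COP = 376.1 / 222.8 = 1.6881

1.6881


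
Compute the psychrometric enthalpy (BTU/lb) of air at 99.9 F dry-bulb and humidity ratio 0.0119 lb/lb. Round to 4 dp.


h = 0.24*99.9 + 0.0119*(1061+0.444*99.9) = 37.1297 BTU/lb

37.1297 BTU/lb


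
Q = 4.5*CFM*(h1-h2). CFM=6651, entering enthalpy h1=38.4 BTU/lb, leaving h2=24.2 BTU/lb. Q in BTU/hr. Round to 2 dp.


Q = 4.5 * 6651 * (38.4 - 24.2) = 424998.90 BTU/hr

424998.90 BTU/hr


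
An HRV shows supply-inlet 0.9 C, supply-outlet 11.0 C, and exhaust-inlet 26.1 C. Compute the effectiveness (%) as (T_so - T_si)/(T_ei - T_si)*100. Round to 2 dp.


eff = (11.0-0.9)/(26.1-0.9)*100 = 40.08 %

40.08 %


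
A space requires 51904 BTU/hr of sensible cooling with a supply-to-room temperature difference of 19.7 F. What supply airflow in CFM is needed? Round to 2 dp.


CFM = 51904 / (1.08 * 19.7) = 2439.56

2439.56 CFM


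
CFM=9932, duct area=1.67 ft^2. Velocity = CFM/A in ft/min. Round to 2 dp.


V = 9932 / 1.67 = 5947.31 ft/min

5947.31 ft/min


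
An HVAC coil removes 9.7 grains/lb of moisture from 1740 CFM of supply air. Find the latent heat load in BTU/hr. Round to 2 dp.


Q = 0.68 * 1740 * 9.7 = 11477.04 BTU/hr

11477.04 BTU/hr


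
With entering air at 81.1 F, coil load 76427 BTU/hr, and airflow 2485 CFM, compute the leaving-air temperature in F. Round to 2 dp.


dT = 76427/(1.08*2485) = 28.4772
T_leave = 81.1 - 28.4772 = 52.62 F

52.62 F


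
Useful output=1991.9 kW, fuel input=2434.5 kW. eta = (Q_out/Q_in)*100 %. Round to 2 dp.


eta = (1991.9/2434.5)*100 = 81.82 %

81.82 %


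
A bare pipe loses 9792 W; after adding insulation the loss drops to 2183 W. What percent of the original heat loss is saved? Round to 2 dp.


Savings = ((9792-2183)/9792)*100 = 77.71 %

77.71 %


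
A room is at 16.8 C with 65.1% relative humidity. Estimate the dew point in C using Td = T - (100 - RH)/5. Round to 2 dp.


Td = 16.8 - (100-65.1)/5 = 9.82 C

9.82 C


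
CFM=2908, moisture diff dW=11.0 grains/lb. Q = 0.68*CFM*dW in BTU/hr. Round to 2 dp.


Q = 0.68 * 2908 * 11.0 = 21751.84 BTU/hr

21751.84 BTU/hr


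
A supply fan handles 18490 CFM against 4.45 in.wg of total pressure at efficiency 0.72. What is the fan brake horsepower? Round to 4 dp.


BHP = 18490 * 4.45 / (6356 * 0.72) = 17.9796 hp

17.9796 hp


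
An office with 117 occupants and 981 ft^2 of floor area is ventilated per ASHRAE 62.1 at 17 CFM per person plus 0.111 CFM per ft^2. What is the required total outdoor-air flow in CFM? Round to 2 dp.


Total = 117*17 + 981*0.111 = 2097.89 CFM

2097.89 CFM


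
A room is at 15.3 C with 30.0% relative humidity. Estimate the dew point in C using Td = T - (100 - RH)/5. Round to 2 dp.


Td = 15.3 - (100-30.0)/5 = 1.30 C

1.30 C


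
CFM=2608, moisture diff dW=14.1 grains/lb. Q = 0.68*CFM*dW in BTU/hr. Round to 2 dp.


Q = 0.68 * 2608 * 14.1 = 25005.50 BTU/hr

25005.50 BTU/hr


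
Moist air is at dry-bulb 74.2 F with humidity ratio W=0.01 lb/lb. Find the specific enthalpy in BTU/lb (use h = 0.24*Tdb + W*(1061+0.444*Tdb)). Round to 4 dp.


h = 0.24*74.2 + 0.01*(1061+0.444*74.2) = 28.7474 BTU/lb

28.7474 BTU/lb


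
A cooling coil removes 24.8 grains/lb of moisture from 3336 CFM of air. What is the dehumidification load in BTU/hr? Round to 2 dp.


Q = 0.68 * 3336 * 24.8 = 56258.30 BTU/hr

56258.30 BTU/hr


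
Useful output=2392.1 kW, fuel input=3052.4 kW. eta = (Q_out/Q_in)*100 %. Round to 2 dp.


eta = (2392.1/3052.4)*100 = 78.37 %

78.37 %


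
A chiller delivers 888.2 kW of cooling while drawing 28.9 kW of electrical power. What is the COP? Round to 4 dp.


COP = 888.2 / 28.9 = 30.7336

30.7336


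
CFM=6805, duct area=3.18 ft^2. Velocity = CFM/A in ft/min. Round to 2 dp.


V = 6805 / 3.18 = 2139.94 ft/min

2139.94 ft/min


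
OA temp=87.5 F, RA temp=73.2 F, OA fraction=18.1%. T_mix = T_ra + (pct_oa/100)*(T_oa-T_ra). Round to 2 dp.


T_mix = 73.2 + (18.1/100)*(87.5-73.2) = 75.79 F

75.79 F


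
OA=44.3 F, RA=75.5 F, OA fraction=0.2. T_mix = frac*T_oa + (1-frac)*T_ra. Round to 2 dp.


T_mix = 0.2*44.3 + 0.8*75.5 = 69.26 F

69.26 F


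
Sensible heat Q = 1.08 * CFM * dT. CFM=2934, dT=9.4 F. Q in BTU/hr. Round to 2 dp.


Q = 1.08 * 2934 * 9.4 = 29785.97 BTU/hr

29785.97 BTU/hr


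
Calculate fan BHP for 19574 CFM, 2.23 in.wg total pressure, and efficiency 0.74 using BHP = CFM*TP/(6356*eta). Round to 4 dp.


BHP = 19574 * 2.23 / (6356 * 0.74) = 9.2804 hp

9.2804 hp


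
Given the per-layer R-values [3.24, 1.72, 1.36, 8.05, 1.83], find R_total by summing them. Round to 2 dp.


R_total = 3.24 + 1.72 + 1.36 + 8.05 + 1.83 = 16.20

16.20


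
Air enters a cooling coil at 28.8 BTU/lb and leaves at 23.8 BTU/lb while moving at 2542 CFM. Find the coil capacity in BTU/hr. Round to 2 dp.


Q = 4.5 * 2542 * (28.8 - 23.8) = 57195.00 BTU/hr

57195.00 BTU/hr


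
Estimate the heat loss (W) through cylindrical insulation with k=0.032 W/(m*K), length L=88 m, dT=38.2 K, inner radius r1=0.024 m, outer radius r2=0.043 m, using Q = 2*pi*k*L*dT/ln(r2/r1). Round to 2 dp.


Q = 2*pi*0.032*88*38.2/ln(0.043/0.024) = 1159.04 W

1159.04 W


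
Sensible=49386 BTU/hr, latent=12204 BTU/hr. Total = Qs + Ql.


Qt = 49386 + 12204 = 61590 BTU/hr

61590 BTU/hr


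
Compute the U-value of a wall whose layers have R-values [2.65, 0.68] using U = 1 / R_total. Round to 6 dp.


R_total = 2.65 + 0.68 = 3.33
U = 1/3.33 = 0.300300

0.300300


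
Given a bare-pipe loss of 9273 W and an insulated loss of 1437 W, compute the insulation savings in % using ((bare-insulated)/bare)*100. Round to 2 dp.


Savings = ((9273-1437)/9273)*100 = 84.50 %

84.50 %


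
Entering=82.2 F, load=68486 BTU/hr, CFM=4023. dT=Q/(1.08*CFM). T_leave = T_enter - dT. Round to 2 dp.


dT = 68486/(1.08*4023) = 15.7626
T_leave = 82.2 - 15.7626 = 66.44 F

66.44 F


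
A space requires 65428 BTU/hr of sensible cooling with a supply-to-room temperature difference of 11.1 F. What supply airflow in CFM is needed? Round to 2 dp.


CFM = 65428 / (1.08 * 11.1) = 5457.79

5457.79 CFM


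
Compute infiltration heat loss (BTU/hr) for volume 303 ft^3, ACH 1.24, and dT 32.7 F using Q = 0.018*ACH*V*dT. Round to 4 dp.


Q = 0.018 * 1.24 * 303 * 32.7 = 221.1488 BTU/hr

221.1488 BTU/hr


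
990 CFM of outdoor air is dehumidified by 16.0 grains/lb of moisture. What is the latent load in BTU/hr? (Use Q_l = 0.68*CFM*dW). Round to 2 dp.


Q = 0.68 * 990 * 16.0 = 10771.20 BTU/hr

10771.20 BTU/hr


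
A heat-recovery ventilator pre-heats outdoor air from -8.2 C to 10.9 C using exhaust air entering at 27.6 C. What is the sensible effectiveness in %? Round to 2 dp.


eff = (10.9-(-8.2))/(27.6-(-8.2))*100 = 53.35 %

53.35 %


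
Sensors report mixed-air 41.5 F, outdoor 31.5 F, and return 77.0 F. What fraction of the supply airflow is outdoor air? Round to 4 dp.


frac = (41.5 - 77.0) / (31.5 - 77.0) = 0.7802

0.7802


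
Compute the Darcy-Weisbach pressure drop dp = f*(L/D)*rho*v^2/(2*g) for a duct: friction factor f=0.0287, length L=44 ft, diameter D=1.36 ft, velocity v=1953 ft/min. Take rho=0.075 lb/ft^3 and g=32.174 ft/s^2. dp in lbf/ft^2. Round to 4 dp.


v_fps = 1953/60 = 32.55 ft/s
dp = 0.0287*(44/1.36)*0.075*32.55^2/(2*32.174) = 1.1466 lbf/ft^2

1.1466 lbf/ft^2


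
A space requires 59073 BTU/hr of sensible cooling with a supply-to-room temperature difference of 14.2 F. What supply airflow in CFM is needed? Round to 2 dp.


CFM = 59073 / (1.08 * 14.2) = 3851.92

3851.92 CFM


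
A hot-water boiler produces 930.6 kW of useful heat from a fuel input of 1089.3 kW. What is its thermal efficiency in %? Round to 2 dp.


eta = (930.6/1089.3)*100 = 85.43 %

85.43 %


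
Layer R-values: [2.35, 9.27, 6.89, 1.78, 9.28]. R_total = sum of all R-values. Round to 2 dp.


R_total = 2.35 + 9.27 + 6.89 + 1.78 + 9.28 = 29.57

29.57


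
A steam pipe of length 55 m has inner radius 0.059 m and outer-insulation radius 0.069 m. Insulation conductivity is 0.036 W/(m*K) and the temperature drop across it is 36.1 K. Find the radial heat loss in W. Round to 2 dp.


Q = 2*pi*0.036*55*36.1/ln(0.069/0.059) = 2868.44 W

2868.44 W


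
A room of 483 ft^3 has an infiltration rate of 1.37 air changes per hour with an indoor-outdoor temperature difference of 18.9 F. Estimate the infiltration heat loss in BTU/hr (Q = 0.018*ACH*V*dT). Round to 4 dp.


Q = 0.018 * 1.37 * 483 * 18.9 = 225.1137 BTU/hr

225.1137 BTU/hr


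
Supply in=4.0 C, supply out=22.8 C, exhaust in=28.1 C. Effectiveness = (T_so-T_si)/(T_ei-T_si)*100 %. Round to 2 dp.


eff = (22.8-4.0)/(28.1-4.0)*100 = 78.01 %

78.01 %


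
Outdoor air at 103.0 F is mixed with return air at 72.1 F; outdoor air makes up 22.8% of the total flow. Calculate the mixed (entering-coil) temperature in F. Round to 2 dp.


T_mix = 72.1 + (22.8/100)*(103.0-72.1) = 79.15 F

79.15 F


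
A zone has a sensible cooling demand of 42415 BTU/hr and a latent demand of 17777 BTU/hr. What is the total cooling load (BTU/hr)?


Qt = 42415 + 17777 = 60192 BTU/hr

60192 BTU/hr


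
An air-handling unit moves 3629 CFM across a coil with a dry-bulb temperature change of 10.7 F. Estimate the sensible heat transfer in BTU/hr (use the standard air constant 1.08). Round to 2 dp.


Q = 1.08 * 3629 * 10.7 = 41936.72 BTU/hr

41936.72 BTU/hr


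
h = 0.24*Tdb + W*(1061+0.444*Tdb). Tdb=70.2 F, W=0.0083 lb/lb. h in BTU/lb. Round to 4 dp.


h = 0.24*70.2 + 0.0083*(1061+0.444*70.2) = 25.9130 BTU/lb

25.9130 BTU/lb


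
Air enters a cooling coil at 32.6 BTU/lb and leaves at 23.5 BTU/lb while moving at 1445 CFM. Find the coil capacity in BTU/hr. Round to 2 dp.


Q = 4.5 * 1445 * (32.6 - 23.5) = 59172.75 BTU/hr

59172.75 BTU/hr


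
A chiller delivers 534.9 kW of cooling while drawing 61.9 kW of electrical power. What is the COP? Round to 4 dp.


COP = 534.9 / 61.9 = 8.6414

8.6414


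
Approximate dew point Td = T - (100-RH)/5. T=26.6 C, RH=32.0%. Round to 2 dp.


Td = 26.6 - (100-32.0)/5 = 13.00 C

13.00 C


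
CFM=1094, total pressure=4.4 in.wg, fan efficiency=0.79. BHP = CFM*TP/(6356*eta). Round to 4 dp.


BHP = 1094 * 4.4 / (6356 * 0.79) = 0.9586 hp

0.9586 hp


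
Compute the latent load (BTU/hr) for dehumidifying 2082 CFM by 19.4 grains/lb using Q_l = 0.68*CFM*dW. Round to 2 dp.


Q = 0.68 * 2082 * 19.4 = 27465.74 BTU/hr

27465.74 BTU/hr


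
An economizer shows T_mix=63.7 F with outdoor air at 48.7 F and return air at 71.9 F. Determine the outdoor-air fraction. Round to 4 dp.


frac = (63.7 - 71.9) / (48.7 - 71.9) = 0.3534

0.3534


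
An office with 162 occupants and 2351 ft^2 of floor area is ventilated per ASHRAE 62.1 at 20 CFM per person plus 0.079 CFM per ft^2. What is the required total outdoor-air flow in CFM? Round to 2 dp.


Total = 162*20 + 2351*0.079 = 3425.73 CFM

3425.73 CFM


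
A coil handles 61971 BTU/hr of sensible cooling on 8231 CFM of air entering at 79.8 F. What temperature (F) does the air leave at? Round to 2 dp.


dT = 61971/(1.08*8231) = 6.9713
T_leave = 79.8 - 6.9713 = 72.83 F

72.83 F


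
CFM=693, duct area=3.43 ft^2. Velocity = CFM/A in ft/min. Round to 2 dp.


V = 693 / 3.43 = 202.04 ft/min

202.04 ft/min


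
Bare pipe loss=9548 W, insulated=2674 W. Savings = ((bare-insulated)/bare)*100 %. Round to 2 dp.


Savings = ((9548-2674)/9548)*100 = 71.99 %

71.99 %
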